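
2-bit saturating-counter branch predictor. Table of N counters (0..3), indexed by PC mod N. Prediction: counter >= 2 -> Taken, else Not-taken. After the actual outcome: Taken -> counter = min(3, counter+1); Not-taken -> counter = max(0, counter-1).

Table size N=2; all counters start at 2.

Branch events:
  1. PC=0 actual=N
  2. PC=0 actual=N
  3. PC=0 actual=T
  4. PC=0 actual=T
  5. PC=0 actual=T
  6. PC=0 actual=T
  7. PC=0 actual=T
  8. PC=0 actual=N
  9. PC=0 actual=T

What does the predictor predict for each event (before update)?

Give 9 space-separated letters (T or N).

Ev 1: PC=0 idx=0 pred=T actual=N -> ctr[0]=1
Ev 2: PC=0 idx=0 pred=N actual=N -> ctr[0]=0
Ev 3: PC=0 idx=0 pred=N actual=T -> ctr[0]=1
Ev 4: PC=0 idx=0 pred=N actual=T -> ctr[0]=2
Ev 5: PC=0 idx=0 pred=T actual=T -> ctr[0]=3
Ev 6: PC=0 idx=0 pred=T actual=T -> ctr[0]=3
Ev 7: PC=0 idx=0 pred=T actual=T -> ctr[0]=3
Ev 8: PC=0 idx=0 pred=T actual=N -> ctr[0]=2
Ev 9: PC=0 idx=0 pred=T actual=T -> ctr[0]=3

Answer: T N N N T T T T T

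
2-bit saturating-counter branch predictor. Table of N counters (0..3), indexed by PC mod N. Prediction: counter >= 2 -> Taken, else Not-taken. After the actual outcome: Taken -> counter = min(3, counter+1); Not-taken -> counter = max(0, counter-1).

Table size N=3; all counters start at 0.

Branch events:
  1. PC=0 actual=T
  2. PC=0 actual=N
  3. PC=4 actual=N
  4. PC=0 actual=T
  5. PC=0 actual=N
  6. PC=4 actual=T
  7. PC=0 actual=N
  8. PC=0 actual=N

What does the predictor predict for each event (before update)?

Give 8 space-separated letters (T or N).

Answer: N N N N N N N N

Derivation:
Ev 1: PC=0 idx=0 pred=N actual=T -> ctr[0]=1
Ev 2: PC=0 idx=0 pred=N actual=N -> ctr[0]=0
Ev 3: PC=4 idx=1 pred=N actual=N -> ctr[1]=0
Ev 4: PC=0 idx=0 pred=N actual=T -> ctr[0]=1
Ev 5: PC=0 idx=0 pred=N actual=N -> ctr[0]=0
Ev 6: PC=4 idx=1 pred=N actual=T -> ctr[1]=1
Ev 7: PC=0 idx=0 pred=N actual=N -> ctr[0]=0
Ev 8: PC=0 idx=0 pred=N actual=N -> ctr[0]=0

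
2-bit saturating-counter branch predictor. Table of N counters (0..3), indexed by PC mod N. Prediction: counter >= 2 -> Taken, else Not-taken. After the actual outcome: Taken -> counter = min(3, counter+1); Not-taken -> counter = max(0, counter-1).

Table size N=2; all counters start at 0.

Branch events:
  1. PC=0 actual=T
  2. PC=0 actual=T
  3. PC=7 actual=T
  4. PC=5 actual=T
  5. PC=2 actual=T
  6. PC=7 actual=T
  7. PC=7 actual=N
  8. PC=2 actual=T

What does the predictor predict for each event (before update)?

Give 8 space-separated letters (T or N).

Answer: N N N N T T T T

Derivation:
Ev 1: PC=0 idx=0 pred=N actual=T -> ctr[0]=1
Ev 2: PC=0 idx=0 pred=N actual=T -> ctr[0]=2
Ev 3: PC=7 idx=1 pred=N actual=T -> ctr[1]=1
Ev 4: PC=5 idx=1 pred=N actual=T -> ctr[1]=2
Ev 5: PC=2 idx=0 pred=T actual=T -> ctr[0]=3
Ev 6: PC=7 idx=1 pred=T actual=T -> ctr[1]=3
Ev 7: PC=7 idx=1 pred=T actual=N -> ctr[1]=2
Ev 8: PC=2 idx=0 pred=T actual=T -> ctr[0]=3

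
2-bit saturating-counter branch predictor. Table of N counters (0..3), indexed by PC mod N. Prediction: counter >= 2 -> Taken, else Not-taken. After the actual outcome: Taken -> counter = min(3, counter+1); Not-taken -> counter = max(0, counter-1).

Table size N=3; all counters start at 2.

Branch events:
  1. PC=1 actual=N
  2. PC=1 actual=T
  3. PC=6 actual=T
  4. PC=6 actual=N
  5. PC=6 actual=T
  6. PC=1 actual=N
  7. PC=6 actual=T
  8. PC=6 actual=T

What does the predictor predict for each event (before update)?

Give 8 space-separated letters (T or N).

Ev 1: PC=1 idx=1 pred=T actual=N -> ctr[1]=1
Ev 2: PC=1 idx=1 pred=N actual=T -> ctr[1]=2
Ev 3: PC=6 idx=0 pred=T actual=T -> ctr[0]=3
Ev 4: PC=6 idx=0 pred=T actual=N -> ctr[0]=2
Ev 5: PC=6 idx=0 pred=T actual=T -> ctr[0]=3
Ev 6: PC=1 idx=1 pred=T actual=N -> ctr[1]=1
Ev 7: PC=6 idx=0 pred=T actual=T -> ctr[0]=3
Ev 8: PC=6 idx=0 pred=T actual=T -> ctr[0]=3

Answer: T N T T T T T T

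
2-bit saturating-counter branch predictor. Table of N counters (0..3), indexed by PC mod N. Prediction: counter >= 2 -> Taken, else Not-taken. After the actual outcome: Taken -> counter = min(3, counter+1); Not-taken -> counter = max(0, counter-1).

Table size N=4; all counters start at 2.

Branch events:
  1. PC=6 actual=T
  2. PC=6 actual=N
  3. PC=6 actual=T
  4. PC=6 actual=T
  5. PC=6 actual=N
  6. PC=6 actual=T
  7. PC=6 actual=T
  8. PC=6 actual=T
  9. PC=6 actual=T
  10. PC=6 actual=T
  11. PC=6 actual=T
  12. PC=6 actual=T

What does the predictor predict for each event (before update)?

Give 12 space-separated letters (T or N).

Answer: T T T T T T T T T T T T

Derivation:
Ev 1: PC=6 idx=2 pred=T actual=T -> ctr[2]=3
Ev 2: PC=6 idx=2 pred=T actual=N -> ctr[2]=2
Ev 3: PC=6 idx=2 pred=T actual=T -> ctr[2]=3
Ev 4: PC=6 idx=2 pred=T actual=T -> ctr[2]=3
Ev 5: PC=6 idx=2 pred=T actual=N -> ctr[2]=2
Ev 6: PC=6 idx=2 pred=T actual=T -> ctr[2]=3
Ev 7: PC=6 idx=2 pred=T actual=T -> ctr[2]=3
Ev 8: PC=6 idx=2 pred=T actual=T -> ctr[2]=3
Ev 9: PC=6 idx=2 pred=T actual=T -> ctr[2]=3
Ev 10: PC=6 idx=2 pred=T actual=T -> ctr[2]=3
Ev 11: PC=6 idx=2 pred=T actual=T -> ctr[2]=3
Ev 12: PC=6 idx=2 pred=T actual=T -> ctr[2]=3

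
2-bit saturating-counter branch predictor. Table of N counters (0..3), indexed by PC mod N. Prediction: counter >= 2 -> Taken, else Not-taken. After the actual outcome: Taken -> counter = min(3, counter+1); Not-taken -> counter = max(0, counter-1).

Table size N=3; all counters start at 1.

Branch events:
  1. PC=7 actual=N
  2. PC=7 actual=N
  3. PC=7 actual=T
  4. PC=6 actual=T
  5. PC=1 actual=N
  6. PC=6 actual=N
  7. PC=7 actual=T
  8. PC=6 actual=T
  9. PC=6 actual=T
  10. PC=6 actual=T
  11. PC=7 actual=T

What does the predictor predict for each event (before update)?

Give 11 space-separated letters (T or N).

Answer: N N N N N T N N T T N

Derivation:
Ev 1: PC=7 idx=1 pred=N actual=N -> ctr[1]=0
Ev 2: PC=7 idx=1 pred=N actual=N -> ctr[1]=0
Ev 3: PC=7 idx=1 pred=N actual=T -> ctr[1]=1
Ev 4: PC=6 idx=0 pred=N actual=T -> ctr[0]=2
Ev 5: PC=1 idx=1 pred=N actual=N -> ctr[1]=0
Ev 6: PC=6 idx=0 pred=T actual=N -> ctr[0]=1
Ev 7: PC=7 idx=1 pred=N actual=T -> ctr[1]=1
Ev 8: PC=6 idx=0 pred=N actual=T -> ctr[0]=2
Ev 9: PC=6 idx=0 pred=T actual=T -> ctr[0]=3
Ev 10: PC=6 idx=0 pred=T actual=T -> ctr[0]=3
Ev 11: PC=7 idx=1 pred=N actual=T -> ctr[1]=2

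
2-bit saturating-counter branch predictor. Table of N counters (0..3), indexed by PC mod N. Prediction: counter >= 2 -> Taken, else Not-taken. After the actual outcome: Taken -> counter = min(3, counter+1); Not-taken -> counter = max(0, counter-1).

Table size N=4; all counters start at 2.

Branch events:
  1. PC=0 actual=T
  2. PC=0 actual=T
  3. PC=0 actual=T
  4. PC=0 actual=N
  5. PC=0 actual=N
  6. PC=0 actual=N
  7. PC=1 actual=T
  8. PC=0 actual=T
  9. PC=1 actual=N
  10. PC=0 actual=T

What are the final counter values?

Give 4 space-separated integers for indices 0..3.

Ev 1: PC=0 idx=0 pred=T actual=T -> ctr[0]=3
Ev 2: PC=0 idx=0 pred=T actual=T -> ctr[0]=3
Ev 3: PC=0 idx=0 pred=T actual=T -> ctr[0]=3
Ev 4: PC=0 idx=0 pred=T actual=N -> ctr[0]=2
Ev 5: PC=0 idx=0 pred=T actual=N -> ctr[0]=1
Ev 6: PC=0 idx=0 pred=N actual=N -> ctr[0]=0
Ev 7: PC=1 idx=1 pred=T actual=T -> ctr[1]=3
Ev 8: PC=0 idx=0 pred=N actual=T -> ctr[0]=1
Ev 9: PC=1 idx=1 pred=T actual=N -> ctr[1]=2
Ev 10: PC=0 idx=0 pred=N actual=T -> ctr[0]=2

Answer: 2 2 2 2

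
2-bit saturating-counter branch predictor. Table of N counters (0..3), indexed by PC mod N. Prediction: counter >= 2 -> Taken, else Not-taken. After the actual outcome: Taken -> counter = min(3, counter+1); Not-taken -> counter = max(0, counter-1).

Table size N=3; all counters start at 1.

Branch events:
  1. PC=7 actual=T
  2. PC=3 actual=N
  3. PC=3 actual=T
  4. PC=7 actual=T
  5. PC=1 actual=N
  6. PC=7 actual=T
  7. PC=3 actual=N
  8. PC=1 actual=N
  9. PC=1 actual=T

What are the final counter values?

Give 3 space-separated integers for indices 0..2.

Answer: 0 3 1

Derivation:
Ev 1: PC=7 idx=1 pred=N actual=T -> ctr[1]=2
Ev 2: PC=3 idx=0 pred=N actual=N -> ctr[0]=0
Ev 3: PC=3 idx=0 pred=N actual=T -> ctr[0]=1
Ev 4: PC=7 idx=1 pred=T actual=T -> ctr[1]=3
Ev 5: PC=1 idx=1 pred=T actual=N -> ctr[1]=2
Ev 6: PC=7 idx=1 pred=T actual=T -> ctr[1]=3
Ev 7: PC=3 idx=0 pred=N actual=N -> ctr[0]=0
Ev 8: PC=1 idx=1 pred=T actual=N -> ctr[1]=2
Ev 9: PC=1 idx=1 pred=T actual=T -> ctr[1]=3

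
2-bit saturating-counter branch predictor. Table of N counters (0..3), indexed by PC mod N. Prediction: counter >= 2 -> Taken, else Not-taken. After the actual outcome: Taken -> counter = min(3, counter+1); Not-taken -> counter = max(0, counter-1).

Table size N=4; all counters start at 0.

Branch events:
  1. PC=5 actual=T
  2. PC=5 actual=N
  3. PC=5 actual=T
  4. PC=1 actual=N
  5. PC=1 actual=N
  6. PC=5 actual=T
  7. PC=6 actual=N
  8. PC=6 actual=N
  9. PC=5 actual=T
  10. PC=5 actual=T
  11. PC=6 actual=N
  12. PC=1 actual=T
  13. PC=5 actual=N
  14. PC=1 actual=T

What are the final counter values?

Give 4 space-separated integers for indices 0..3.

Ev 1: PC=5 idx=1 pred=N actual=T -> ctr[1]=1
Ev 2: PC=5 idx=1 pred=N actual=N -> ctr[1]=0
Ev 3: PC=5 idx=1 pred=N actual=T -> ctr[1]=1
Ev 4: PC=1 idx=1 pred=N actual=N -> ctr[1]=0
Ev 5: PC=1 idx=1 pred=N actual=N -> ctr[1]=0
Ev 6: PC=5 idx=1 pred=N actual=T -> ctr[1]=1
Ev 7: PC=6 idx=2 pred=N actual=N -> ctr[2]=0
Ev 8: PC=6 idx=2 pred=N actual=N -> ctr[2]=0
Ev 9: PC=5 idx=1 pred=N actual=T -> ctr[1]=2
Ev 10: PC=5 idx=1 pred=T actual=T -> ctr[1]=3
Ev 11: PC=6 idx=2 pred=N actual=N -> ctr[2]=0
Ev 12: PC=1 idx=1 pred=T actual=T -> ctr[1]=3
Ev 13: PC=5 idx=1 pred=T actual=N -> ctr[1]=2
Ev 14: PC=1 idx=1 pred=T actual=T -> ctr[1]=3

Answer: 0 3 0 0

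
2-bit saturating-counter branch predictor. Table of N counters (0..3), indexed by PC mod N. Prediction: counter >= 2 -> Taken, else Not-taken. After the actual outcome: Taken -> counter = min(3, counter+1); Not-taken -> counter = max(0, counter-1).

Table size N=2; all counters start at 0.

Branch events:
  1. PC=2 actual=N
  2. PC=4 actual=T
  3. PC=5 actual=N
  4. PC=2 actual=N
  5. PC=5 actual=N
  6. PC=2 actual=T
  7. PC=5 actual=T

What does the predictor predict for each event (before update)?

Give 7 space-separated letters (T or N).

Ev 1: PC=2 idx=0 pred=N actual=N -> ctr[0]=0
Ev 2: PC=4 idx=0 pred=N actual=T -> ctr[0]=1
Ev 3: PC=5 idx=1 pred=N actual=N -> ctr[1]=0
Ev 4: PC=2 idx=0 pred=N actual=N -> ctr[0]=0
Ev 5: PC=5 idx=1 pred=N actual=N -> ctr[1]=0
Ev 6: PC=2 idx=0 pred=N actual=T -> ctr[0]=1
Ev 7: PC=5 idx=1 pred=N actual=T -> ctr[1]=1

Answer: N N N N N N N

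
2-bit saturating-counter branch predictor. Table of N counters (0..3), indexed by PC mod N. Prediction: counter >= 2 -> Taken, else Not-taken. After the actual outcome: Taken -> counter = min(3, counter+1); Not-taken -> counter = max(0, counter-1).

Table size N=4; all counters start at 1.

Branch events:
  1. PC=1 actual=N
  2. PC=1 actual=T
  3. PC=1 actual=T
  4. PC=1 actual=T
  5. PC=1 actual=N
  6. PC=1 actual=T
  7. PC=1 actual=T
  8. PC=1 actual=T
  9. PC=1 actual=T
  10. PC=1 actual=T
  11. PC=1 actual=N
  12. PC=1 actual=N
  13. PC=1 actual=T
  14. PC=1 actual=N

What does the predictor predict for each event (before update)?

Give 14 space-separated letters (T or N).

Answer: N N N T T T T T T T T T N T

Derivation:
Ev 1: PC=1 idx=1 pred=N actual=N -> ctr[1]=0
Ev 2: PC=1 idx=1 pred=N actual=T -> ctr[1]=1
Ev 3: PC=1 idx=1 pred=N actual=T -> ctr[1]=2
Ev 4: PC=1 idx=1 pred=T actual=T -> ctr[1]=3
Ev 5: PC=1 idx=1 pred=T actual=N -> ctr[1]=2
Ev 6: PC=1 idx=1 pred=T actual=T -> ctr[1]=3
Ev 7: PC=1 idx=1 pred=T actual=T -> ctr[1]=3
Ev 8: PC=1 idx=1 pred=T actual=T -> ctr[1]=3
Ev 9: PC=1 idx=1 pred=T actual=T -> ctr[1]=3
Ev 10: PC=1 idx=1 pred=T actual=T -> ctr[1]=3
Ev 11: PC=1 idx=1 pred=T actual=N -> ctr[1]=2
Ev 12: PC=1 idx=1 pred=T actual=N -> ctr[1]=1
Ev 13: PC=1 idx=1 pred=N actual=T -> ctr[1]=2
Ev 14: PC=1 idx=1 pred=T actual=N -> ctr[1]=1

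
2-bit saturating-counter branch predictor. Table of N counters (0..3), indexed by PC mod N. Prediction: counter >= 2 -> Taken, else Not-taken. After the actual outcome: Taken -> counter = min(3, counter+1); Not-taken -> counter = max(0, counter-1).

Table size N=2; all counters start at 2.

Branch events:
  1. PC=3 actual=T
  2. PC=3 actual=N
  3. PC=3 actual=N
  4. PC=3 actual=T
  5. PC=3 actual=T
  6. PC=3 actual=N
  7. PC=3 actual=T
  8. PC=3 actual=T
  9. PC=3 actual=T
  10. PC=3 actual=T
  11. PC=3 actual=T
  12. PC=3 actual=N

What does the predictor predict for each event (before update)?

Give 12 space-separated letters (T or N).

Ev 1: PC=3 idx=1 pred=T actual=T -> ctr[1]=3
Ev 2: PC=3 idx=1 pred=T actual=N -> ctr[1]=2
Ev 3: PC=3 idx=1 pred=T actual=N -> ctr[1]=1
Ev 4: PC=3 idx=1 pred=N actual=T -> ctr[1]=2
Ev 5: PC=3 idx=1 pred=T actual=T -> ctr[1]=3
Ev 6: PC=3 idx=1 pred=T actual=N -> ctr[1]=2
Ev 7: PC=3 idx=1 pred=T actual=T -> ctr[1]=3
Ev 8: PC=3 idx=1 pred=T actual=T -> ctr[1]=3
Ev 9: PC=3 idx=1 pred=T actual=T -> ctr[1]=3
Ev 10: PC=3 idx=1 pred=T actual=T -> ctr[1]=3
Ev 11: PC=3 idx=1 pred=T actual=T -> ctr[1]=3
Ev 12: PC=3 idx=1 pred=T actual=N -> ctr[1]=2

Answer: T T T N T T T T T T T T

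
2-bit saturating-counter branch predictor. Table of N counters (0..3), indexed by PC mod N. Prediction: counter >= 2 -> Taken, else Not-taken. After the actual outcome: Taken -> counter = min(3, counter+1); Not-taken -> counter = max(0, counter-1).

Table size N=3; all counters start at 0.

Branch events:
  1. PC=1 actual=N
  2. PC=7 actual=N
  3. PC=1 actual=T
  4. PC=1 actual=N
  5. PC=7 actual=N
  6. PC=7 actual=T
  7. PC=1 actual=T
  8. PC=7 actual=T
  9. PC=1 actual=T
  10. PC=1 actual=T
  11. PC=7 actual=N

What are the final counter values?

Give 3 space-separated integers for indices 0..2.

Answer: 0 2 0

Derivation:
Ev 1: PC=1 idx=1 pred=N actual=N -> ctr[1]=0
Ev 2: PC=7 idx=1 pred=N actual=N -> ctr[1]=0
Ev 3: PC=1 idx=1 pred=N actual=T -> ctr[1]=1
Ev 4: PC=1 idx=1 pred=N actual=N -> ctr[1]=0
Ev 5: PC=7 idx=1 pred=N actual=N -> ctr[1]=0
Ev 6: PC=7 idx=1 pred=N actual=T -> ctr[1]=1
Ev 7: PC=1 idx=1 pred=N actual=T -> ctr[1]=2
Ev 8: PC=7 idx=1 pred=T actual=T -> ctr[1]=3
Ev 9: PC=1 idx=1 pred=T actual=T -> ctr[1]=3
Ev 10: PC=1 idx=1 pred=T actual=T -> ctr[1]=3
Ev 11: PC=7 idx=1 pred=T actual=N -> ctr[1]=2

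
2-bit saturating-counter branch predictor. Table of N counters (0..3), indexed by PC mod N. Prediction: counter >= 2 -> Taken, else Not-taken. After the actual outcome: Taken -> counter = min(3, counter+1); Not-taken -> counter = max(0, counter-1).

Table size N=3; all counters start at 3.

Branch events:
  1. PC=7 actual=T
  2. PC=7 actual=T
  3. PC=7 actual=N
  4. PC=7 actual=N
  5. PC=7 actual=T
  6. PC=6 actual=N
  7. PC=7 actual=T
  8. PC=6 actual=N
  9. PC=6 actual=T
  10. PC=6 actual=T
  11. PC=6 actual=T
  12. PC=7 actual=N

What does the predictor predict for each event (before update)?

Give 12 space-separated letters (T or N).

Answer: T T T T N T T T N T T T

Derivation:
Ev 1: PC=7 idx=1 pred=T actual=T -> ctr[1]=3
Ev 2: PC=7 idx=1 pred=T actual=T -> ctr[1]=3
Ev 3: PC=7 idx=1 pred=T actual=N -> ctr[1]=2
Ev 4: PC=7 idx=1 pred=T actual=N -> ctr[1]=1
Ev 5: PC=7 idx=1 pred=N actual=T -> ctr[1]=2
Ev 6: PC=6 idx=0 pred=T actual=N -> ctr[0]=2
Ev 7: PC=7 idx=1 pred=T actual=T -> ctr[1]=3
Ev 8: PC=6 idx=0 pred=T actual=N -> ctr[0]=1
Ev 9: PC=6 idx=0 pred=N actual=T -> ctr[0]=2
Ev 10: PC=6 idx=0 pred=T actual=T -> ctr[0]=3
Ev 11: PC=6 idx=0 pred=T actual=T -> ctr[0]=3
Ev 12: PC=7 idx=1 pred=T actual=N -> ctr[1]=2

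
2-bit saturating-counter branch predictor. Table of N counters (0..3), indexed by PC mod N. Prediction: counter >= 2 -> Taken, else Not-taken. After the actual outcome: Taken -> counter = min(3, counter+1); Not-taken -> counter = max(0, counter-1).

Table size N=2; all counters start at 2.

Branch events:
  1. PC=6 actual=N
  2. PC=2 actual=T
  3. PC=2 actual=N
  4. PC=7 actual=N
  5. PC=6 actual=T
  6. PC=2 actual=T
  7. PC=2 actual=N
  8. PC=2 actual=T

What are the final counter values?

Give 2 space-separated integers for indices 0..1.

Ev 1: PC=6 idx=0 pred=T actual=N -> ctr[0]=1
Ev 2: PC=2 idx=0 pred=N actual=T -> ctr[0]=2
Ev 3: PC=2 idx=0 pred=T actual=N -> ctr[0]=1
Ev 4: PC=7 idx=1 pred=T actual=N -> ctr[1]=1
Ev 5: PC=6 idx=0 pred=N actual=T -> ctr[0]=2
Ev 6: PC=2 idx=0 pred=T actual=T -> ctr[0]=3
Ev 7: PC=2 idx=0 pred=T actual=N -> ctr[0]=2
Ev 8: PC=2 idx=0 pred=T actual=T -> ctr[0]=3

Answer: 3 1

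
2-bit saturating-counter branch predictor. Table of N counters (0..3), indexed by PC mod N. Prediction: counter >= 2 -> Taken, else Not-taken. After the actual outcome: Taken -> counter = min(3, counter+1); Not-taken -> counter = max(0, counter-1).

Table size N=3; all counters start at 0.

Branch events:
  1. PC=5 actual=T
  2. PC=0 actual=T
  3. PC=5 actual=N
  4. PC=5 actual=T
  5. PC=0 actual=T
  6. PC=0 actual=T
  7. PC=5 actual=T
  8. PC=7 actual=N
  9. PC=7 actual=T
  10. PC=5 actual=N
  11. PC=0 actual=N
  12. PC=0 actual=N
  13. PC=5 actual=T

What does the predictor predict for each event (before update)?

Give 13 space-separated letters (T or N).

Answer: N N N N N T N N N T T T N

Derivation:
Ev 1: PC=5 idx=2 pred=N actual=T -> ctr[2]=1
Ev 2: PC=0 idx=0 pred=N actual=T -> ctr[0]=1
Ev 3: PC=5 idx=2 pred=N actual=N -> ctr[2]=0
Ev 4: PC=5 idx=2 pred=N actual=T -> ctr[2]=1
Ev 5: PC=0 idx=0 pred=N actual=T -> ctr[0]=2
Ev 6: PC=0 idx=0 pred=T actual=T -> ctr[0]=3
Ev 7: PC=5 idx=2 pred=N actual=T -> ctr[2]=2
Ev 8: PC=7 idx=1 pred=N actual=N -> ctr[1]=0
Ev 9: PC=7 idx=1 pred=N actual=T -> ctr[1]=1
Ev 10: PC=5 idx=2 pred=T actual=N -> ctr[2]=1
Ev 11: PC=0 idx=0 pred=T actual=N -> ctr[0]=2
Ev 12: PC=0 idx=0 pred=T actual=N -> ctr[0]=1
Ev 13: PC=5 idx=2 pred=N actual=T -> ctr[2]=2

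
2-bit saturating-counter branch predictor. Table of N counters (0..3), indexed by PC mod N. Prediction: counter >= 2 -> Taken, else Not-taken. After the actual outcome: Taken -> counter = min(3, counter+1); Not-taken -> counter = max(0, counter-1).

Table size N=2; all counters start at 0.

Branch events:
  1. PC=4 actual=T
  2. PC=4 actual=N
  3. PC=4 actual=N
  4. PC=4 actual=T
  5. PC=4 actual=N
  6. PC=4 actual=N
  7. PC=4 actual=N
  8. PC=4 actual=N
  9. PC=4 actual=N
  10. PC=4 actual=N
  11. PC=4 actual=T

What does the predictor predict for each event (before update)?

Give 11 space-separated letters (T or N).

Answer: N N N N N N N N N N N

Derivation:
Ev 1: PC=4 idx=0 pred=N actual=T -> ctr[0]=1
Ev 2: PC=4 idx=0 pred=N actual=N -> ctr[0]=0
Ev 3: PC=4 idx=0 pred=N actual=N -> ctr[0]=0
Ev 4: PC=4 idx=0 pred=N actual=T -> ctr[0]=1
Ev 5: PC=4 idx=0 pred=N actual=N -> ctr[0]=0
Ev 6: PC=4 idx=0 pred=N actual=N -> ctr[0]=0
Ev 7: PC=4 idx=0 pred=N actual=N -> ctr[0]=0
Ev 8: PC=4 idx=0 pred=N actual=N -> ctr[0]=0
Ev 9: PC=4 idx=0 pred=N actual=N -> ctr[0]=0
Ev 10: PC=4 idx=0 pred=N actual=N -> ctr[0]=0
Ev 11: PC=4 idx=0 pred=N actual=T -> ctr[0]=1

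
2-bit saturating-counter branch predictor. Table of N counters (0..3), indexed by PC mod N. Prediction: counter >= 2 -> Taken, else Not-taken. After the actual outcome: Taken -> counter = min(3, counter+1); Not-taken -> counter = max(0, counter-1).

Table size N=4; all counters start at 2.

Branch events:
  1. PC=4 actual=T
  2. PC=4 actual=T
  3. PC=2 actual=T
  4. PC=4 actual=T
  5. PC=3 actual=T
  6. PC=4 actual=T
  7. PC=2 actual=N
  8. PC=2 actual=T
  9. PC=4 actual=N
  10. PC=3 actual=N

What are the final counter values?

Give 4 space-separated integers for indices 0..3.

Answer: 2 2 3 2

Derivation:
Ev 1: PC=4 idx=0 pred=T actual=T -> ctr[0]=3
Ev 2: PC=4 idx=0 pred=T actual=T -> ctr[0]=3
Ev 3: PC=2 idx=2 pred=T actual=T -> ctr[2]=3
Ev 4: PC=4 idx=0 pred=T actual=T -> ctr[0]=3
Ev 5: PC=3 idx=3 pred=T actual=T -> ctr[3]=3
Ev 6: PC=4 idx=0 pred=T actual=T -> ctr[0]=3
Ev 7: PC=2 idx=2 pred=T actual=N -> ctr[2]=2
Ev 8: PC=2 idx=2 pred=T actual=T -> ctr[2]=3
Ev 9: PC=4 idx=0 pred=T actual=N -> ctr[0]=2
Ev 10: PC=3 idx=3 pred=T actual=N -> ctr[3]=2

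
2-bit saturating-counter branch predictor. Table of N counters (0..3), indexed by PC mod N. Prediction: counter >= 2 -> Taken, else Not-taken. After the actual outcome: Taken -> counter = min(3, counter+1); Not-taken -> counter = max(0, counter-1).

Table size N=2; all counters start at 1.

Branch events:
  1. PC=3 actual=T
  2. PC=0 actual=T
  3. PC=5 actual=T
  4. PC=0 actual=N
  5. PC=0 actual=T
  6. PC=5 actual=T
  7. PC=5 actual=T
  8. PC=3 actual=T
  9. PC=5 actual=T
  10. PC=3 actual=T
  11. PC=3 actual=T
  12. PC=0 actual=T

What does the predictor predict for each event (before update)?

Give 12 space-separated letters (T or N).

Answer: N N T T N T T T T T T T

Derivation:
Ev 1: PC=3 idx=1 pred=N actual=T -> ctr[1]=2
Ev 2: PC=0 idx=0 pred=N actual=T -> ctr[0]=2
Ev 3: PC=5 idx=1 pred=T actual=T -> ctr[1]=3
Ev 4: PC=0 idx=0 pred=T actual=N -> ctr[0]=1
Ev 5: PC=0 idx=0 pred=N actual=T -> ctr[0]=2
Ev 6: PC=5 idx=1 pred=T actual=T -> ctr[1]=3
Ev 7: PC=5 idx=1 pred=T actual=T -> ctr[1]=3
Ev 8: PC=3 idx=1 pred=T actual=T -> ctr[1]=3
Ev 9: PC=5 idx=1 pred=T actual=T -> ctr[1]=3
Ev 10: PC=3 idx=1 pred=T actual=T -> ctr[1]=3
Ev 11: PC=3 idx=1 pred=T actual=T -> ctr[1]=3
Ev 12: PC=0 idx=0 pred=T actual=T -> ctr[0]=3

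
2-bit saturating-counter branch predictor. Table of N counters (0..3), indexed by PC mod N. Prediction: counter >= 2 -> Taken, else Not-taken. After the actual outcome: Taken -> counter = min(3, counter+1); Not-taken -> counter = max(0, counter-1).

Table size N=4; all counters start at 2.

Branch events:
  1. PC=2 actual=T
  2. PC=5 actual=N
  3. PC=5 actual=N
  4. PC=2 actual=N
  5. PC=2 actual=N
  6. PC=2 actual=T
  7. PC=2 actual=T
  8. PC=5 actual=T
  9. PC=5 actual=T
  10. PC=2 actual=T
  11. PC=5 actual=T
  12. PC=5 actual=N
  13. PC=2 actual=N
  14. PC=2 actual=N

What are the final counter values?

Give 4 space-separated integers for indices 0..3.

Answer: 2 2 1 2

Derivation:
Ev 1: PC=2 idx=2 pred=T actual=T -> ctr[2]=3
Ev 2: PC=5 idx=1 pred=T actual=N -> ctr[1]=1
Ev 3: PC=5 idx=1 pred=N actual=N -> ctr[1]=0
Ev 4: PC=2 idx=2 pred=T actual=N -> ctr[2]=2
Ev 5: PC=2 idx=2 pred=T actual=N -> ctr[2]=1
Ev 6: PC=2 idx=2 pred=N actual=T -> ctr[2]=2
Ev 7: PC=2 idx=2 pred=T actual=T -> ctr[2]=3
Ev 8: PC=5 idx=1 pred=N actual=T -> ctr[1]=1
Ev 9: PC=5 idx=1 pred=N actual=T -> ctr[1]=2
Ev 10: PC=2 idx=2 pred=T actual=T -> ctr[2]=3
Ev 11: PC=5 idx=1 pred=T actual=T -> ctr[1]=3
Ev 12: PC=5 idx=1 pred=T actual=N -> ctr[1]=2
Ev 13: PC=2 idx=2 pred=T actual=N -> ctr[2]=2
Ev 14: PC=2 idx=2 pred=T actual=N -> ctr[2]=1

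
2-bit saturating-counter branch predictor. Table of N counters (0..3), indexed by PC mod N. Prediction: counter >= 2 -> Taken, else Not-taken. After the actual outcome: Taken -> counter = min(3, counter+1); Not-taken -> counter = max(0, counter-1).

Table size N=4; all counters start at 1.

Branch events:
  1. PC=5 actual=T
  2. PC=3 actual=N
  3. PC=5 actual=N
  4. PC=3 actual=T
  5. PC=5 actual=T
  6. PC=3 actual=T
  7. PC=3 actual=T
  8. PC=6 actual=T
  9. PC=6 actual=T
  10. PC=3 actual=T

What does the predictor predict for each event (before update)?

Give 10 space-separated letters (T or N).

Answer: N N T N N N T N T T

Derivation:
Ev 1: PC=5 idx=1 pred=N actual=T -> ctr[1]=2
Ev 2: PC=3 idx=3 pred=N actual=N -> ctr[3]=0
Ev 3: PC=5 idx=1 pred=T actual=N -> ctr[1]=1
Ev 4: PC=3 idx=3 pred=N actual=T -> ctr[3]=1
Ev 5: PC=5 idx=1 pred=N actual=T -> ctr[1]=2
Ev 6: PC=3 idx=3 pred=N actual=T -> ctr[3]=2
Ev 7: PC=3 idx=3 pred=T actual=T -> ctr[3]=3
Ev 8: PC=6 idx=2 pred=N actual=T -> ctr[2]=2
Ev 9: PC=6 idx=2 pred=T actual=T -> ctr[2]=3
Ev 10: PC=3 idx=3 pred=T actual=T -> ctr[3]=3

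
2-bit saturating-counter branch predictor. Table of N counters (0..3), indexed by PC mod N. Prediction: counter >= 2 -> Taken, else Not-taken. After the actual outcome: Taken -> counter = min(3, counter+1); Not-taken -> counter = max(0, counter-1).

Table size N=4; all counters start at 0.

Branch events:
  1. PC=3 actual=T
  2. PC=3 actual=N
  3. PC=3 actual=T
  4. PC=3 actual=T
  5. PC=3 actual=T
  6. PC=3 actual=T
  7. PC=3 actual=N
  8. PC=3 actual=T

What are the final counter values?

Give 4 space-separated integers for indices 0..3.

Answer: 0 0 0 3

Derivation:
Ev 1: PC=3 idx=3 pred=N actual=T -> ctr[3]=1
Ev 2: PC=3 idx=3 pred=N actual=N -> ctr[3]=0
Ev 3: PC=3 idx=3 pred=N actual=T -> ctr[3]=1
Ev 4: PC=3 idx=3 pred=N actual=T -> ctr[3]=2
Ev 5: PC=3 idx=3 pred=T actual=T -> ctr[3]=3
Ev 6: PC=3 idx=3 pred=T actual=T -> ctr[3]=3
Ev 7: PC=3 idx=3 pred=T actual=N -> ctr[3]=2
Ev 8: PC=3 idx=3 pred=T actual=T -> ctr[3]=3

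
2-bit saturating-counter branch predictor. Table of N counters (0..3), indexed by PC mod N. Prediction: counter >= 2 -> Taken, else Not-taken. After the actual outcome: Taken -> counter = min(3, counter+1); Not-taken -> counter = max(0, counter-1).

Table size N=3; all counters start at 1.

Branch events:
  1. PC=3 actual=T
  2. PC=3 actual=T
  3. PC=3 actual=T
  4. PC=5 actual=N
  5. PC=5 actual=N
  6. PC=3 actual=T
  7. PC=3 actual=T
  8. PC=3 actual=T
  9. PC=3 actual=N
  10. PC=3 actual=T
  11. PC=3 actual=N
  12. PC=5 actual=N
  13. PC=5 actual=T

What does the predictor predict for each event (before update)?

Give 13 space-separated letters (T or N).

Ev 1: PC=3 idx=0 pred=N actual=T -> ctr[0]=2
Ev 2: PC=3 idx=0 pred=T actual=T -> ctr[0]=3
Ev 3: PC=3 idx=0 pred=T actual=T -> ctr[0]=3
Ev 4: PC=5 idx=2 pred=N actual=N -> ctr[2]=0
Ev 5: PC=5 idx=2 pred=N actual=N -> ctr[2]=0
Ev 6: PC=3 idx=0 pred=T actual=T -> ctr[0]=3
Ev 7: PC=3 idx=0 pred=T actual=T -> ctr[0]=3
Ev 8: PC=3 idx=0 pred=T actual=T -> ctr[0]=3
Ev 9: PC=3 idx=0 pred=T actual=N -> ctr[0]=2
Ev 10: PC=3 idx=0 pred=T actual=T -> ctr[0]=3
Ev 11: PC=3 idx=0 pred=T actual=N -> ctr[0]=2
Ev 12: PC=5 idx=2 pred=N actual=N -> ctr[2]=0
Ev 13: PC=5 idx=2 pred=N actual=T -> ctr[2]=1

Answer: N T T N N T T T T T T N N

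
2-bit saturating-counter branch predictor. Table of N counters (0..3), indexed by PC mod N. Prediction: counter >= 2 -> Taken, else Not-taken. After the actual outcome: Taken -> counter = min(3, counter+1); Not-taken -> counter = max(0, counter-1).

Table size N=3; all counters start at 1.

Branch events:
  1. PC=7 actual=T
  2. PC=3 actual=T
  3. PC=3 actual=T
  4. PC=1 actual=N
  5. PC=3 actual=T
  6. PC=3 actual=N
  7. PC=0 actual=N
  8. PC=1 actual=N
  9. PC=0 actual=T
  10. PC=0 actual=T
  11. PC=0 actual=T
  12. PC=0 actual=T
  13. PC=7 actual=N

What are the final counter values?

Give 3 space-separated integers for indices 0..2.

Ev 1: PC=7 idx=1 pred=N actual=T -> ctr[1]=2
Ev 2: PC=3 idx=0 pred=N actual=T -> ctr[0]=2
Ev 3: PC=3 idx=0 pred=T actual=T -> ctr[0]=3
Ev 4: PC=1 idx=1 pred=T actual=N -> ctr[1]=1
Ev 5: PC=3 idx=0 pred=T actual=T -> ctr[0]=3
Ev 6: PC=3 idx=0 pred=T actual=N -> ctr[0]=2
Ev 7: PC=0 idx=0 pred=T actual=N -> ctr[0]=1
Ev 8: PC=1 idx=1 pred=N actual=N -> ctr[1]=0
Ev 9: PC=0 idx=0 pred=N actual=T -> ctr[0]=2
Ev 10: PC=0 idx=0 pred=T actual=T -> ctr[0]=3
Ev 11: PC=0 idx=0 pred=T actual=T -> ctr[0]=3
Ev 12: PC=0 idx=0 pred=T actual=T -> ctr[0]=3
Ev 13: PC=7 idx=1 pred=N actual=N -> ctr[1]=0

Answer: 3 0 1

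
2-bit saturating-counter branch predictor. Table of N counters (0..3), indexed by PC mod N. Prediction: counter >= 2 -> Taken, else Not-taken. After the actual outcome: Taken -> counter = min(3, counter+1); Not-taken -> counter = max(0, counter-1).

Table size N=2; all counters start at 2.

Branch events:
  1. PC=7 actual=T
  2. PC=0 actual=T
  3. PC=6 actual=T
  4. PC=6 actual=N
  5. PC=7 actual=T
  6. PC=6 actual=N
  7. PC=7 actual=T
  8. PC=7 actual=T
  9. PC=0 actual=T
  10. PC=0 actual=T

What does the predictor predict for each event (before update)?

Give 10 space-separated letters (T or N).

Ev 1: PC=7 idx=1 pred=T actual=T -> ctr[1]=3
Ev 2: PC=0 idx=0 pred=T actual=T -> ctr[0]=3
Ev 3: PC=6 idx=0 pred=T actual=T -> ctr[0]=3
Ev 4: PC=6 idx=0 pred=T actual=N -> ctr[0]=2
Ev 5: PC=7 idx=1 pred=T actual=T -> ctr[1]=3
Ev 6: PC=6 idx=0 pred=T actual=N -> ctr[0]=1
Ev 7: PC=7 idx=1 pred=T actual=T -> ctr[1]=3
Ev 8: PC=7 idx=1 pred=T actual=T -> ctr[1]=3
Ev 9: PC=0 idx=0 pred=N actual=T -> ctr[0]=2
Ev 10: PC=0 idx=0 pred=T actual=T -> ctr[0]=3

Answer: T T T T T T T T N T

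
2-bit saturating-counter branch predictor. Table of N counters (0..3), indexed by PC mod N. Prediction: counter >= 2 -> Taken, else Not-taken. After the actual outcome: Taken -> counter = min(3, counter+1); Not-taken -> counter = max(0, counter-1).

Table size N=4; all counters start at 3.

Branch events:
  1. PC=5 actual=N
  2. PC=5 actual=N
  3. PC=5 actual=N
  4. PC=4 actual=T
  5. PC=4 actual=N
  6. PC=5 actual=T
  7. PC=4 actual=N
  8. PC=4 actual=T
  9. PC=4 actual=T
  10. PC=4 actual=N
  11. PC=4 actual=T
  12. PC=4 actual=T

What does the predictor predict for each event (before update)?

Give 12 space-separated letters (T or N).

Answer: T T N T T N T N T T T T

Derivation:
Ev 1: PC=5 idx=1 pred=T actual=N -> ctr[1]=2
Ev 2: PC=5 idx=1 pred=T actual=N -> ctr[1]=1
Ev 3: PC=5 idx=1 pred=N actual=N -> ctr[1]=0
Ev 4: PC=4 idx=0 pred=T actual=T -> ctr[0]=3
Ev 5: PC=4 idx=0 pred=T actual=N -> ctr[0]=2
Ev 6: PC=5 idx=1 pred=N actual=T -> ctr[1]=1
Ev 7: PC=4 idx=0 pred=T actual=N -> ctr[0]=1
Ev 8: PC=4 idx=0 pred=N actual=T -> ctr[0]=2
Ev 9: PC=4 idx=0 pred=T actual=T -> ctr[0]=3
Ev 10: PC=4 idx=0 pred=T actual=N -> ctr[0]=2
Ev 11: PC=4 idx=0 pred=T actual=T -> ctr[0]=3
Ev 12: PC=4 idx=0 pred=T actual=T -> ctr[0]=3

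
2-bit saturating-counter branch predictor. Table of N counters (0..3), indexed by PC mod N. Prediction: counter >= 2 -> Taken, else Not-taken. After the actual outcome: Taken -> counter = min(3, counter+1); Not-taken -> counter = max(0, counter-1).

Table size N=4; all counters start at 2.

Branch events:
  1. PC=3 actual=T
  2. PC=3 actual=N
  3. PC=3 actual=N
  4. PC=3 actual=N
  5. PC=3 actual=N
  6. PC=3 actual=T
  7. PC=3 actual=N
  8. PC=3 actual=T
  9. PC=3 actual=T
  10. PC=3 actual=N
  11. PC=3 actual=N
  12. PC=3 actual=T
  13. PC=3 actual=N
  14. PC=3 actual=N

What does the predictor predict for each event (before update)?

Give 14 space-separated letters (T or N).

Answer: T T T N N N N N N T N N N N

Derivation:
Ev 1: PC=3 idx=3 pred=T actual=T -> ctr[3]=3
Ev 2: PC=3 idx=3 pred=T actual=N -> ctr[3]=2
Ev 3: PC=3 idx=3 pred=T actual=N -> ctr[3]=1
Ev 4: PC=3 idx=3 pred=N actual=N -> ctr[3]=0
Ev 5: PC=3 idx=3 pred=N actual=N -> ctr[3]=0
Ev 6: PC=3 idx=3 pred=N actual=T -> ctr[3]=1
Ev 7: PC=3 idx=3 pred=N actual=N -> ctr[3]=0
Ev 8: PC=3 idx=3 pred=N actual=T -> ctr[3]=1
Ev 9: PC=3 idx=3 pred=N actual=T -> ctr[3]=2
Ev 10: PC=3 idx=3 pred=T actual=N -> ctr[3]=1
Ev 11: PC=3 idx=3 pred=N actual=N -> ctr[3]=0
Ev 12: PC=3 idx=3 pred=N actual=T -> ctr[3]=1
Ev 13: PC=3 idx=3 pred=N actual=N -> ctr[3]=0
Ev 14: PC=3 idx=3 pred=N actual=N -> ctr[3]=0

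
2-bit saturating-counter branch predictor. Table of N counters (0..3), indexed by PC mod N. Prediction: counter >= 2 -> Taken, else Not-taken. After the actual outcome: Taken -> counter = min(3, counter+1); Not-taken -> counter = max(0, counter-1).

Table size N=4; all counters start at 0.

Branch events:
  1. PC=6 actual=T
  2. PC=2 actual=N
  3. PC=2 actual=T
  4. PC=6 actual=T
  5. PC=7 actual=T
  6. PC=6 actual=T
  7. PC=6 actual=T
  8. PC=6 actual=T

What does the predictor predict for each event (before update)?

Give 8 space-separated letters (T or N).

Answer: N N N N N T T T

Derivation:
Ev 1: PC=6 idx=2 pred=N actual=T -> ctr[2]=1
Ev 2: PC=2 idx=2 pred=N actual=N -> ctr[2]=0
Ev 3: PC=2 idx=2 pred=N actual=T -> ctr[2]=1
Ev 4: PC=6 idx=2 pred=N actual=T -> ctr[2]=2
Ev 5: PC=7 idx=3 pred=N actual=T -> ctr[3]=1
Ev 6: PC=6 idx=2 pred=T actual=T -> ctr[2]=3
Ev 7: PC=6 idx=2 pred=T actual=T -> ctr[2]=3
Ev 8: PC=6 idx=2 pred=T actual=T -> ctr[2]=3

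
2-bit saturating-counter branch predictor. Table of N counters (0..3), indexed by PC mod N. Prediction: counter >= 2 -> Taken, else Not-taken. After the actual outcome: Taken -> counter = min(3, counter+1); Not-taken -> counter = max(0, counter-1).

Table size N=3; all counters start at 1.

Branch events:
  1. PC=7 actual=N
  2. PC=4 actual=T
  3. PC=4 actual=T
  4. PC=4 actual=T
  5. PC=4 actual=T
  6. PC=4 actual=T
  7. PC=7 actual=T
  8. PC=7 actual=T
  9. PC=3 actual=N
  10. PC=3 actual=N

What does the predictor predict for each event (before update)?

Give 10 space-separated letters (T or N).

Answer: N N N T T T T T N N

Derivation:
Ev 1: PC=7 idx=1 pred=N actual=N -> ctr[1]=0
Ev 2: PC=4 idx=1 pred=N actual=T -> ctr[1]=1
Ev 3: PC=4 idx=1 pred=N actual=T -> ctr[1]=2
Ev 4: PC=4 idx=1 pred=T actual=T -> ctr[1]=3
Ev 5: PC=4 idx=1 pred=T actual=T -> ctr[1]=3
Ev 6: PC=4 idx=1 pred=T actual=T -> ctr[1]=3
Ev 7: PC=7 idx=1 pred=T actual=T -> ctr[1]=3
Ev 8: PC=7 idx=1 pred=T actual=T -> ctr[1]=3
Ev 9: PC=3 idx=0 pred=N actual=N -> ctr[0]=0
Ev 10: PC=3 idx=0 pred=N actual=N -> ctr[0]=0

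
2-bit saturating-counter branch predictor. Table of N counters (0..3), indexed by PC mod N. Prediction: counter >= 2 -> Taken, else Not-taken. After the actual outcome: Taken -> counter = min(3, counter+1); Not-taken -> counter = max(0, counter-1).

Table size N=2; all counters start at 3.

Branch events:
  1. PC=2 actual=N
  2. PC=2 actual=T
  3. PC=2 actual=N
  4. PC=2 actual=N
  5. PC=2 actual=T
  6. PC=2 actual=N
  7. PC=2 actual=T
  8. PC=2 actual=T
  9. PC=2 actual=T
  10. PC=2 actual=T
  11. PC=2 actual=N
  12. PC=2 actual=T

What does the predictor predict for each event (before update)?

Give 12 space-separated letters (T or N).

Ev 1: PC=2 idx=0 pred=T actual=N -> ctr[0]=2
Ev 2: PC=2 idx=0 pred=T actual=T -> ctr[0]=3
Ev 3: PC=2 idx=0 pred=T actual=N -> ctr[0]=2
Ev 4: PC=2 idx=0 pred=T actual=N -> ctr[0]=1
Ev 5: PC=2 idx=0 pred=N actual=T -> ctr[0]=2
Ev 6: PC=2 idx=0 pred=T actual=N -> ctr[0]=1
Ev 7: PC=2 idx=0 pred=N actual=T -> ctr[0]=2
Ev 8: PC=2 idx=0 pred=T actual=T -> ctr[0]=3
Ev 9: PC=2 idx=0 pred=T actual=T -> ctr[0]=3
Ev 10: PC=2 idx=0 pred=T actual=T -> ctr[0]=3
Ev 11: PC=2 idx=0 pred=T actual=N -> ctr[0]=2
Ev 12: PC=2 idx=0 pred=T actual=T -> ctr[0]=3

Answer: T T T T N T N T T T T T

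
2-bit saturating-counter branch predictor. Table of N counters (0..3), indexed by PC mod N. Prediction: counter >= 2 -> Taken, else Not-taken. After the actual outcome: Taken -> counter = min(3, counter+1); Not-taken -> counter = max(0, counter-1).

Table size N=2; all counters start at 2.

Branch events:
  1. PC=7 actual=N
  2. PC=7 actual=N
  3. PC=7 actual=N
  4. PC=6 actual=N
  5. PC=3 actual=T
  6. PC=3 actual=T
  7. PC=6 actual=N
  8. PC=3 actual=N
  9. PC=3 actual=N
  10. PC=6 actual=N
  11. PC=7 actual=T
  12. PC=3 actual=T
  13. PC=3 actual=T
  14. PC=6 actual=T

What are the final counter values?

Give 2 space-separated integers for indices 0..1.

Answer: 1 3

Derivation:
Ev 1: PC=7 idx=1 pred=T actual=N -> ctr[1]=1
Ev 2: PC=7 idx=1 pred=N actual=N -> ctr[1]=0
Ev 3: PC=7 idx=1 pred=N actual=N -> ctr[1]=0
Ev 4: PC=6 idx=0 pred=T actual=N -> ctr[0]=1
Ev 5: PC=3 idx=1 pred=N actual=T -> ctr[1]=1
Ev 6: PC=3 idx=1 pred=N actual=T -> ctr[1]=2
Ev 7: PC=6 idx=0 pred=N actual=N -> ctr[0]=0
Ev 8: PC=3 idx=1 pred=T actual=N -> ctr[1]=1
Ev 9: PC=3 idx=1 pred=N actual=N -> ctr[1]=0
Ev 10: PC=6 idx=0 pred=N actual=N -> ctr[0]=0
Ev 11: PC=7 idx=1 pred=N actual=T -> ctr[1]=1
Ev 12: PC=3 idx=1 pred=N actual=T -> ctr[1]=2
Ev 13: PC=3 idx=1 pred=T actual=T -> ctr[1]=3
Ev 14: PC=6 idx=0 pred=N actual=T -> ctr[0]=1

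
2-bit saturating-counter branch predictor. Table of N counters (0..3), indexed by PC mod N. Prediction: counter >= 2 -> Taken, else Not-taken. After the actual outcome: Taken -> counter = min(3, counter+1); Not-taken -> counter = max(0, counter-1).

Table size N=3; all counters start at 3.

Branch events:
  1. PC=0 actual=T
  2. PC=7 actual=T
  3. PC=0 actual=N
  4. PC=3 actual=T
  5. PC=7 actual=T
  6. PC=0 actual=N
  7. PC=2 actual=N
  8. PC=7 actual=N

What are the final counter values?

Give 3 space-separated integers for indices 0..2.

Ev 1: PC=0 idx=0 pred=T actual=T -> ctr[0]=3
Ev 2: PC=7 idx=1 pred=T actual=T -> ctr[1]=3
Ev 3: PC=0 idx=0 pred=T actual=N -> ctr[0]=2
Ev 4: PC=3 idx=0 pred=T actual=T -> ctr[0]=3
Ev 5: PC=7 idx=1 pred=T actual=T -> ctr[1]=3
Ev 6: PC=0 idx=0 pred=T actual=N -> ctr[0]=2
Ev 7: PC=2 idx=2 pred=T actual=N -> ctr[2]=2
Ev 8: PC=7 idx=1 pred=T actual=N -> ctr[1]=2

Answer: 2 2 2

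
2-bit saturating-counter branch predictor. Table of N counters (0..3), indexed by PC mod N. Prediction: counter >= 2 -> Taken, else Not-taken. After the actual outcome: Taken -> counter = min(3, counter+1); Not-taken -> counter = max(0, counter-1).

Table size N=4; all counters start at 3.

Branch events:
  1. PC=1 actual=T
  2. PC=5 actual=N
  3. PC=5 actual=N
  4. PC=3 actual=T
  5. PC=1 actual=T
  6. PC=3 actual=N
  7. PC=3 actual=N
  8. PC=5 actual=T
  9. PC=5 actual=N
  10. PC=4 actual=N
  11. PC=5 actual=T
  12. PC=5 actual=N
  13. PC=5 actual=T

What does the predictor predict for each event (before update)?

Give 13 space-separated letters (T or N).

Ev 1: PC=1 idx=1 pred=T actual=T -> ctr[1]=3
Ev 2: PC=5 idx=1 pred=T actual=N -> ctr[1]=2
Ev 3: PC=5 idx=1 pred=T actual=N -> ctr[1]=1
Ev 4: PC=3 idx=3 pred=T actual=T -> ctr[3]=3
Ev 5: PC=1 idx=1 pred=N actual=T -> ctr[1]=2
Ev 6: PC=3 idx=3 pred=T actual=N -> ctr[3]=2
Ev 7: PC=3 idx=3 pred=T actual=N -> ctr[3]=1
Ev 8: PC=5 idx=1 pred=T actual=T -> ctr[1]=3
Ev 9: PC=5 idx=1 pred=T actual=N -> ctr[1]=2
Ev 10: PC=4 idx=0 pred=T actual=N -> ctr[0]=2
Ev 11: PC=5 idx=1 pred=T actual=T -> ctr[1]=3
Ev 12: PC=5 idx=1 pred=T actual=N -> ctr[1]=2
Ev 13: PC=5 idx=1 pred=T actual=T -> ctr[1]=3

Answer: T T T T N T T T T T T T T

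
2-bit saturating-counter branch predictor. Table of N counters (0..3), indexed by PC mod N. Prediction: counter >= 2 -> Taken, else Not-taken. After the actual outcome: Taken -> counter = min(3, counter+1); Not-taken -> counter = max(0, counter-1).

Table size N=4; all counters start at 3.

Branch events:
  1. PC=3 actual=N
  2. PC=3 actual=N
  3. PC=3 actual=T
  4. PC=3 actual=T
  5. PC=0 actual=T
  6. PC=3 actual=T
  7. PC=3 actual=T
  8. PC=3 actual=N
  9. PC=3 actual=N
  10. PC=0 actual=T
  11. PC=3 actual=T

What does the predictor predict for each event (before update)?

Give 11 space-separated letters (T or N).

Ev 1: PC=3 idx=3 pred=T actual=N -> ctr[3]=2
Ev 2: PC=3 idx=3 pred=T actual=N -> ctr[3]=1
Ev 3: PC=3 idx=3 pred=N actual=T -> ctr[3]=2
Ev 4: PC=3 idx=3 pred=T actual=T -> ctr[3]=3
Ev 5: PC=0 idx=0 pred=T actual=T -> ctr[0]=3
Ev 6: PC=3 idx=3 pred=T actual=T -> ctr[3]=3
Ev 7: PC=3 idx=3 pred=T actual=T -> ctr[3]=3
Ev 8: PC=3 idx=3 pred=T actual=N -> ctr[3]=2
Ev 9: PC=3 idx=3 pred=T actual=N -> ctr[3]=1
Ev 10: PC=0 idx=0 pred=T actual=T -> ctr[0]=3
Ev 11: PC=3 idx=3 pred=N actual=T -> ctr[3]=2

Answer: T T N T T T T T T T N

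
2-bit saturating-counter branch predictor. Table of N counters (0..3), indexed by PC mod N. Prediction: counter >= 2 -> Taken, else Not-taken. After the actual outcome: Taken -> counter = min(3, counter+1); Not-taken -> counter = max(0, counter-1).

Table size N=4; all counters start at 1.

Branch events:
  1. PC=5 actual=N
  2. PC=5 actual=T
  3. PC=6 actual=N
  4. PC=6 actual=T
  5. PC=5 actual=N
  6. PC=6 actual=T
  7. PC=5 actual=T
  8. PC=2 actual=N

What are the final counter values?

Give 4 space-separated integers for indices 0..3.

Answer: 1 1 1 1

Derivation:
Ev 1: PC=5 idx=1 pred=N actual=N -> ctr[1]=0
Ev 2: PC=5 idx=1 pred=N actual=T -> ctr[1]=1
Ev 3: PC=6 idx=2 pred=N actual=N -> ctr[2]=0
Ev 4: PC=6 idx=2 pred=N actual=T -> ctr[2]=1
Ev 5: PC=5 idx=1 pred=N actual=N -> ctr[1]=0
Ev 6: PC=6 idx=2 pred=N actual=T -> ctr[2]=2
Ev 7: PC=5 idx=1 pred=N actual=T -> ctr[1]=1
Ev 8: PC=2 idx=2 pred=T actual=N -> ctr[2]=1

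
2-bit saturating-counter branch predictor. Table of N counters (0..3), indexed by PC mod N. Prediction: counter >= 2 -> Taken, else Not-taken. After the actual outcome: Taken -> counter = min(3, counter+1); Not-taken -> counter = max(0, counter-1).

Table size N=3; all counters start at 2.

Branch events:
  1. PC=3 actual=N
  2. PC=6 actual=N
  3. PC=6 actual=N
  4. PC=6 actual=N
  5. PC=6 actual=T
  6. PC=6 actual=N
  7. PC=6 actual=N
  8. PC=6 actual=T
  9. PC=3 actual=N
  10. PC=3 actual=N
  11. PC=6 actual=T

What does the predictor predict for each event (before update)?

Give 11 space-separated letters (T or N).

Ev 1: PC=3 idx=0 pred=T actual=N -> ctr[0]=1
Ev 2: PC=6 idx=0 pred=N actual=N -> ctr[0]=0
Ev 3: PC=6 idx=0 pred=N actual=N -> ctr[0]=0
Ev 4: PC=6 idx=0 pred=N actual=N -> ctr[0]=0
Ev 5: PC=6 idx=0 pred=N actual=T -> ctr[0]=1
Ev 6: PC=6 idx=0 pred=N actual=N -> ctr[0]=0
Ev 7: PC=6 idx=0 pred=N actual=N -> ctr[0]=0
Ev 8: PC=6 idx=0 pred=N actual=T -> ctr[0]=1
Ev 9: PC=3 idx=0 pred=N actual=N -> ctr[0]=0
Ev 10: PC=3 idx=0 pred=N actual=N -> ctr[0]=0
Ev 11: PC=6 idx=0 pred=N actual=T -> ctr[0]=1

Answer: T N N N N N N N N N N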